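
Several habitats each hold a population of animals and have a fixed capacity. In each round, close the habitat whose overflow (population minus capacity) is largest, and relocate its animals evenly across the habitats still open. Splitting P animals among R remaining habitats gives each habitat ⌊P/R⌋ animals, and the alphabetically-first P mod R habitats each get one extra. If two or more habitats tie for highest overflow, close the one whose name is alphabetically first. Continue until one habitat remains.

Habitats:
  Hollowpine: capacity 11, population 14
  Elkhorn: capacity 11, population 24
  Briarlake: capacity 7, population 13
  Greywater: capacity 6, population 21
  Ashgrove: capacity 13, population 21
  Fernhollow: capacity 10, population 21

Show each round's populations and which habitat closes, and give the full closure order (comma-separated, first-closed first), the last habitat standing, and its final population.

Closure order: Greywater, Elkhorn, Fernhollow, Ashgrove, Briarlake
Last habitat: Hollowpine with 114 animals

Round 1: Ashgrove=21 Briarlake=13 Elkhorn=24 Fernhollow=21 Greywater=21 Hollowpine=14 → close Greywater (overflow 15)
  21÷5 = 4 each, +1 to first 1
Round 2: Ashgrove=26 Briarlake=17 Elkhorn=28 Fernhollow=25 Hollowpine=18 → close Elkhorn (overflow 17)
  28÷4 = 7 each, +1 to first 0
Round 3: Ashgrove=33 Briarlake=24 Fernhollow=32 Hollowpine=25 → close Fernhollow (overflow 22)
  32÷3 = 10 each, +1 to first 2
Round 4: Ashgrove=44 Briarlake=35 Hollowpine=35 → close Ashgrove (overflow 31)
  44÷2 = 22 each, +1 to first 0
Round 5: Briarlake=57 Hollowpine=57 → close Briarlake (overflow 50)
  57÷1 = 57 each, +1 to first 0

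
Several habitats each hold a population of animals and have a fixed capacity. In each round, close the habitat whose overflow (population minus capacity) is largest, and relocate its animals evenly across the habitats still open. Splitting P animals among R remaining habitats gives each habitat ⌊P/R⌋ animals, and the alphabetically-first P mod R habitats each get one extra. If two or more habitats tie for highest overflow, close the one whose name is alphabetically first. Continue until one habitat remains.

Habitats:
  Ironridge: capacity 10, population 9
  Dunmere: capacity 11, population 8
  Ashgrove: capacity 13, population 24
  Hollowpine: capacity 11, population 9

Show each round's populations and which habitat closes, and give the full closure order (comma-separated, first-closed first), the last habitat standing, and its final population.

Closure order: Ashgrove, Ironridge, Dunmere
Last habitat: Hollowpine with 50 animals

Round 1: Ashgrove=24 Dunmere=8 Hollowpine=9 Ironridge=9 → close Ashgrove (overflow 11)
  24÷3 = 8 each, +1 to first 0
Round 2: Dunmere=16 Hollowpine=17 Ironridge=17 → close Ironridge (overflow 7)
  17÷2 = 8 each, +1 to first 1
Round 3: Dunmere=25 Hollowpine=25 → close Dunmere (overflow 14)
  25÷1 = 25 each, +1 to first 0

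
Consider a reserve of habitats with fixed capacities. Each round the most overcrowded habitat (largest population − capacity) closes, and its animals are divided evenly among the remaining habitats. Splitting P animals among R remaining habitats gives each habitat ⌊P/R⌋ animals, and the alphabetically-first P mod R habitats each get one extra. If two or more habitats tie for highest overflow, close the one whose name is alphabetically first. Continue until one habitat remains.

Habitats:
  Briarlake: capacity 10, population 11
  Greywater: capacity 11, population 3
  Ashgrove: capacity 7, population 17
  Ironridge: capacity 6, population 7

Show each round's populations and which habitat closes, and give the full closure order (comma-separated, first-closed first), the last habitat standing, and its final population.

Closure order: Ashgrove, Briarlake, Ironridge
Last habitat: Greywater with 38 animals

Round 1: Ashgrove=17 Briarlake=11 Greywater=3 Ironridge=7 → close Ashgrove (overflow 10)
  17÷3 = 5 each, +1 to first 2
Round 2: Briarlake=17 Greywater=9 Ironridge=12 → close Briarlake (overflow 7)
  17÷2 = 8 each, +1 to first 1
Round 3: Greywater=18 Ironridge=20 → close Ironridge (overflow 14)
  20÷1 = 20 each, +1 to first 0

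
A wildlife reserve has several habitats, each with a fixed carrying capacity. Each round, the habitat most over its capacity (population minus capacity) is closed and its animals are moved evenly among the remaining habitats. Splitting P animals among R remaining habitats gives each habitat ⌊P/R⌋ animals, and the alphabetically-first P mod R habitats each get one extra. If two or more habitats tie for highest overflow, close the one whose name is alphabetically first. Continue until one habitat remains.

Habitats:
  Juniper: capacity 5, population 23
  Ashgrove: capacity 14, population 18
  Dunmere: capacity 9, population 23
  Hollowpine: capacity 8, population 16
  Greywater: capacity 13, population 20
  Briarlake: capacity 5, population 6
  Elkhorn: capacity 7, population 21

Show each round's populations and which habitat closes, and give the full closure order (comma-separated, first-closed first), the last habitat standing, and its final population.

Round 1: Ashgrove=18 Briarlake=6 Dunmere=23 Elkhorn=21 Greywater=20 Hollowpine=16 Juniper=23 → close Juniper (overflow 18)
  23÷6 = 3 each, +1 to first 5
Round 2: Ashgrove=22 Briarlake=10 Dunmere=27 Elkhorn=25 Greywater=24 Hollowpine=19 → close Dunmere (overflow 18)
  27÷5 = 5 each, +1 to first 2
Round 3: Ashgrove=28 Briarlake=16 Elkhorn=30 Greywater=29 Hollowpine=24 → close Elkhorn (overflow 23)
  30÷4 = 7 each, +1 to first 2
Round 4: Ashgrove=36 Briarlake=24 Greywater=36 Hollowpine=31 → close Greywater (overflow 23)
  36÷3 = 12 each, +1 to first 0
Round 5: Ashgrove=48 Briarlake=36 Hollowpine=43 → close Hollowpine (overflow 35)
  43÷2 = 21 each, +1 to first 1
Round 6: Ashgrove=70 Briarlake=57 → close Ashgrove (overflow 56)
  70÷1 = 70 each, +1 to first 0

Closure order: Juniper, Dunmere, Elkhorn, Greywater, Hollowpine, Ashgrove
Last habitat: Briarlake with 127 animals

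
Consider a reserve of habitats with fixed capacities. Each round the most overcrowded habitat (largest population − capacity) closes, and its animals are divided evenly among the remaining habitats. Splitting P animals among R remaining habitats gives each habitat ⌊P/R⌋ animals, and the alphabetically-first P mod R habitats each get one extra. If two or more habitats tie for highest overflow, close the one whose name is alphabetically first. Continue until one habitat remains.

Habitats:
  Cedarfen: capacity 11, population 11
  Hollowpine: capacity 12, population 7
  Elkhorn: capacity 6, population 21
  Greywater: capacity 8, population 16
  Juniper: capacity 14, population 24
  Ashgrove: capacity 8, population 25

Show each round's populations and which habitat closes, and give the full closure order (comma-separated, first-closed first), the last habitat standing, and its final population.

Closure order: Ashgrove, Elkhorn, Juniper, Greywater, Cedarfen
Last habitat: Hollowpine with 104 animals

Round 1: Ashgrove=25 Cedarfen=11 Elkhorn=21 Greywater=16 Hollowpine=7 Juniper=24 → close Ashgrove (overflow 17)
  25÷5 = 5 each, +1 to first 0
Round 2: Cedarfen=16 Elkhorn=26 Greywater=21 Hollowpine=12 Juniper=29 → close Elkhorn (overflow 20)
  26÷4 = 6 each, +1 to first 2
Round 3: Cedarfen=23 Greywater=28 Hollowpine=18 Juniper=35 → close Juniper (overflow 21)
  35÷3 = 11 each, +1 to first 2
Round 4: Cedarfen=35 Greywater=40 Hollowpine=29 → close Greywater (overflow 32)
  40÷2 = 20 each, +1 to first 0
Round 5: Cedarfen=55 Hollowpine=49 → close Cedarfen (overflow 44)
  55÷1 = 55 each, +1 to first 0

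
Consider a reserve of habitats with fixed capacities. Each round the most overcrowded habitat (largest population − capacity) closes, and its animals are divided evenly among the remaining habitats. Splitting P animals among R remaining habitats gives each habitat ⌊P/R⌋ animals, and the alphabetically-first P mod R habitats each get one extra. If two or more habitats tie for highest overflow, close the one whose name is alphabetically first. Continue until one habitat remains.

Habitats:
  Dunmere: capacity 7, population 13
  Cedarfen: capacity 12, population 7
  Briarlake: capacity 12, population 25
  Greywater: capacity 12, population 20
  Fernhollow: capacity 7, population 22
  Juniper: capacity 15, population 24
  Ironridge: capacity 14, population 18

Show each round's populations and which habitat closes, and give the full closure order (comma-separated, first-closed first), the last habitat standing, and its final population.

Round 1: Briarlake=25 Cedarfen=7 Dunmere=13 Fernhollow=22 Greywater=20 Ironridge=18 Juniper=24 → close Fernhollow (overflow 15)
  22÷6 = 3 each, +1 to first 4
Round 2: Briarlake=29 Cedarfen=11 Dunmere=17 Greywater=24 Ironridge=21 Juniper=27 → close Briarlake (overflow 17)
  29÷5 = 5 each, +1 to first 4
Round 3: Cedarfen=17 Dunmere=23 Greywater=30 Ironridge=27 Juniper=32 → close Greywater (overflow 18)
  30÷4 = 7 each, +1 to first 2
Round 4: Cedarfen=25 Dunmere=31 Ironridge=34 Juniper=39 → close Dunmere (overflow 24)
  31÷3 = 10 each, +1 to first 1
Round 5: Cedarfen=36 Ironridge=44 Juniper=49 → close Juniper (overflow 34)
  49÷2 = 24 each, +1 to first 1
Round 6: Cedarfen=61 Ironridge=68 → close Ironridge (overflow 54)
  68÷1 = 68 each, +1 to first 0

Closure order: Fernhollow, Briarlake, Greywater, Dunmere, Juniper, Ironridge
Last habitat: Cedarfen with 129 animals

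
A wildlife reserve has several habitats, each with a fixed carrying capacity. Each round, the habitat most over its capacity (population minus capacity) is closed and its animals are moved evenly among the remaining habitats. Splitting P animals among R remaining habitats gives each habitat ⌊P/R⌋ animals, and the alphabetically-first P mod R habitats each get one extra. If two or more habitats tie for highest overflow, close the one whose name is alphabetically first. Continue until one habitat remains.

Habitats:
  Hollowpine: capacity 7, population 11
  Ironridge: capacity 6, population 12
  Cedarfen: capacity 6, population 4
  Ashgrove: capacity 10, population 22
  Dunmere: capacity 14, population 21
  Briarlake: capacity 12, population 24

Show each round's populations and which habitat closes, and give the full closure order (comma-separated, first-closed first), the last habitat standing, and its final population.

Round 1: Ashgrove=22 Briarlake=24 Cedarfen=4 Dunmere=21 Hollowpine=11 Ironridge=12 → close Ashgrove (overflow 12)
  22÷5 = 4 each, +1 to first 2
Round 2: Briarlake=29 Cedarfen=9 Dunmere=25 Hollowpine=15 Ironridge=16 → close Briarlake (overflow 17)
  29÷4 = 7 each, +1 to first 1
Round 3: Cedarfen=17 Dunmere=32 Hollowpine=22 Ironridge=23 → close Dunmere (overflow 18)
  32÷3 = 10 each, +1 to first 2
Round 4: Cedarfen=28 Hollowpine=33 Ironridge=33 → close Ironridge (overflow 27)
  33÷2 = 16 each, +1 to first 1
Round 5: Cedarfen=45 Hollowpine=49 → close Hollowpine (overflow 42)
  49÷1 = 49 each, +1 to first 0

Closure order: Ashgrove, Briarlake, Dunmere, Ironridge, Hollowpine
Last habitat: Cedarfen with 94 animals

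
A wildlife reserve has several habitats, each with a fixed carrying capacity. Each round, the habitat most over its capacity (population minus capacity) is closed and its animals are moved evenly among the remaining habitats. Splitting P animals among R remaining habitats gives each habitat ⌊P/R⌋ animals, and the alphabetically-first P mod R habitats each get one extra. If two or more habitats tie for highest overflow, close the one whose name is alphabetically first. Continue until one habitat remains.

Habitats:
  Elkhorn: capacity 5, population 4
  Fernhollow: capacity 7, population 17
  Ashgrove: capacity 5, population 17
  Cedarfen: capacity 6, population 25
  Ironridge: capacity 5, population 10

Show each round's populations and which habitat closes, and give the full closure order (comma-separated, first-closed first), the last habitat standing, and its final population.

Round 1: Ashgrove=17 Cedarfen=25 Elkhorn=4 Fernhollow=17 Ironridge=10 → close Cedarfen (overflow 19)
  25÷4 = 6 each, +1 to first 1
Round 2: Ashgrove=24 Elkhorn=10 Fernhollow=23 Ironridge=16 → close Ashgrove (overflow 19)
  24÷3 = 8 each, +1 to first 0
Round 3: Elkhorn=18 Fernhollow=31 Ironridge=24 → close Fernhollow (overflow 24)
  31÷2 = 15 each, +1 to first 1
Round 4: Elkhorn=34 Ironridge=39 → close Ironridge (overflow 34)
  39÷1 = 39 each, +1 to first 0

Closure order: Cedarfen, Ashgrove, Fernhollow, Ironridge
Last habitat: Elkhorn with 73 animals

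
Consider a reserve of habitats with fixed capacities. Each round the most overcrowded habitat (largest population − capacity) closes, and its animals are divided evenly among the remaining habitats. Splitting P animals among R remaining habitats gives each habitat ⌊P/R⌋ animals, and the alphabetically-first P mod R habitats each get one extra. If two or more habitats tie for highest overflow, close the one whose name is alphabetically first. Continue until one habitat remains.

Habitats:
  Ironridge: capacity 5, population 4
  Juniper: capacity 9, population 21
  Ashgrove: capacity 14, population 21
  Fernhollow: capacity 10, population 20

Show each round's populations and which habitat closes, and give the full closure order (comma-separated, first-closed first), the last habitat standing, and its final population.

Round 1: Ashgrove=21 Fernhollow=20 Ironridge=4 Juniper=21 → close Juniper (overflow 12)
  21÷3 = 7 each, +1 to first 0
Round 2: Ashgrove=28 Fernhollow=27 Ironridge=11 → close Fernhollow (overflow 17)
  27÷2 = 13 each, +1 to first 1
Round 3: Ashgrove=42 Ironridge=24 → close Ashgrove (overflow 28)
  42÷1 = 42 each, +1 to first 0

Closure order: Juniper, Fernhollow, Ashgrove
Last habitat: Ironridge with 66 animals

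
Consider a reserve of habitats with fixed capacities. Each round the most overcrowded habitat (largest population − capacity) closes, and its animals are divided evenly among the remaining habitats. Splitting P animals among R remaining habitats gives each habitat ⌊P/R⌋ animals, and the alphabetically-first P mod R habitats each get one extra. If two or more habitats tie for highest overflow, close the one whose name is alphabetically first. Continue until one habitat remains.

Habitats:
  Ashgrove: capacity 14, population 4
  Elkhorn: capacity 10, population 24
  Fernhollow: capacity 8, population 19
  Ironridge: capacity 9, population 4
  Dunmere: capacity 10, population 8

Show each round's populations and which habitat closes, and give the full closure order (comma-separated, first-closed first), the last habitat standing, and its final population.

Round 1: Ashgrove=4 Dunmere=8 Elkhorn=24 Fernhollow=19 Ironridge=4 → close Elkhorn (overflow 14)
  24÷4 = 6 each, +1 to first 0
Round 2: Ashgrove=10 Dunmere=14 Fernhollow=25 Ironridge=10 → close Fernhollow (overflow 17)
  25÷3 = 8 each, +1 to first 1
Round 3: Ashgrove=19 Dunmere=22 Ironridge=18 → close Dunmere (overflow 12)
  22÷2 = 11 each, +1 to first 0
Round 4: Ashgrove=30 Ironridge=29 → close Ironridge (overflow 20)
  29÷1 = 29 each, +1 to first 0

Closure order: Elkhorn, Fernhollow, Dunmere, Ironridge
Last habitat: Ashgrove with 59 animals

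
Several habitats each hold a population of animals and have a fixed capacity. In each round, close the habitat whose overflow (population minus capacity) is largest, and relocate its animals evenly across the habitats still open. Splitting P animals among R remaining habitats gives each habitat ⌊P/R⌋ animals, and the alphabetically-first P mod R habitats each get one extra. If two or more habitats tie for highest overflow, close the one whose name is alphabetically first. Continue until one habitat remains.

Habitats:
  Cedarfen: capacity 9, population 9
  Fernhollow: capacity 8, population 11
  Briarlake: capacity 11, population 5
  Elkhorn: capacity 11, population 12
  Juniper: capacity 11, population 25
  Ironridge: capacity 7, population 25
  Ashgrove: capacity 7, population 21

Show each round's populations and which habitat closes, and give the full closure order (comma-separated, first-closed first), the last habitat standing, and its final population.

Round 1: Ashgrove=21 Briarlake=5 Cedarfen=9 Elkhorn=12 Fernhollow=11 Ironridge=25 Juniper=25 → close Ironridge (overflow 18)
  25÷6 = 4 each, +1 to first 1
Round 2: Ashgrove=26 Briarlake=9 Cedarfen=13 Elkhorn=16 Fernhollow=15 Juniper=29 → close Ashgrove (overflow 19)
  26÷5 = 5 each, +1 to first 1
Round 3: Briarlake=15 Cedarfen=18 Elkhorn=21 Fernhollow=20 Juniper=34 → close Juniper (overflow 23)
  34÷4 = 8 each, +1 to first 2
Round 4: Briarlake=24 Cedarfen=27 Elkhorn=29 Fernhollow=28 → close Fernhollow (overflow 20)
  28÷3 = 9 each, +1 to first 1
Round 5: Briarlake=34 Cedarfen=36 Elkhorn=38 → close Cedarfen (overflow 27)
  36÷2 = 18 each, +1 to first 0
Round 6: Briarlake=52 Elkhorn=56 → close Elkhorn (overflow 45)
  56÷1 = 56 each, +1 to first 0

Closure order: Ironridge, Ashgrove, Juniper, Fernhollow, Cedarfen, Elkhorn
Last habitat: Briarlake with 108 animals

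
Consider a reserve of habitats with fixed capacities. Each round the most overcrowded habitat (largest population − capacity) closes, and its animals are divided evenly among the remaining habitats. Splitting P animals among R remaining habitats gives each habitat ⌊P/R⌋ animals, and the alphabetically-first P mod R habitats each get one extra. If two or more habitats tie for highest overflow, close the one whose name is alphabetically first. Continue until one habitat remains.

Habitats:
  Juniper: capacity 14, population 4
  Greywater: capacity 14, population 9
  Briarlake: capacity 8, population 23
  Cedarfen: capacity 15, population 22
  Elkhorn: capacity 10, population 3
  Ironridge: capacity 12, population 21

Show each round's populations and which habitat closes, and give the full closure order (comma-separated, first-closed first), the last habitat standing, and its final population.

Round 1: Briarlake=23 Cedarfen=22 Elkhorn=3 Greywater=9 Ironridge=21 Juniper=4 → close Briarlake (overflow 15)
  23÷5 = 4 each, +1 to first 3
Round 2: Cedarfen=27 Elkhorn=8 Greywater=14 Ironridge=25 Juniper=8 → close Ironridge (overflow 13)
  25÷4 = 6 each, +1 to first 1
Round 3: Cedarfen=34 Elkhorn=14 Greywater=20 Juniper=14 → close Cedarfen (overflow 19)
  34÷3 = 11 each, +1 to first 1
Round 4: Elkhorn=26 Greywater=31 Juniper=25 → close Greywater (overflow 17)
  31÷2 = 15 each, +1 to first 1
Round 5: Elkhorn=42 Juniper=40 → close Elkhorn (overflow 32)
  42÷1 = 42 each, +1 to first 0

Closure order: Briarlake, Ironridge, Cedarfen, Greywater, Elkhorn
Last habitat: Juniper with 82 animals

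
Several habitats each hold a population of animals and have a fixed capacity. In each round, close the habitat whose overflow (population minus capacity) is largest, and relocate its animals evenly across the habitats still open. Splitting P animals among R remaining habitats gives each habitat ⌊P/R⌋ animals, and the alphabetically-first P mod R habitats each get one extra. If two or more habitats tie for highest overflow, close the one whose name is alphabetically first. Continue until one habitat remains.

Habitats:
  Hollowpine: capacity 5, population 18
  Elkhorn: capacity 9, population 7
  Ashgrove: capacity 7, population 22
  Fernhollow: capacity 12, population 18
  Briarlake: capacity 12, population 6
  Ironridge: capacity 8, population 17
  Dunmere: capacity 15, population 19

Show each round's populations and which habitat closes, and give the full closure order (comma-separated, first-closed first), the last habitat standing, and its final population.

Round 1: Ashgrove=22 Briarlake=6 Dunmere=19 Elkhorn=7 Fernhollow=18 Hollowpine=18 Ironridge=17 → close Ashgrove (overflow 15)
  22÷6 = 3 each, +1 to first 4
Round 2: Briarlake=10 Dunmere=23 Elkhorn=11 Fernhollow=22 Hollowpine=21 Ironridge=20 → close Hollowpine (overflow 16)
  21÷5 = 4 each, +1 to first 1
Round 3: Briarlake=15 Dunmere=27 Elkhorn=15 Fernhollow=26 Ironridge=24 → close Ironridge (overflow 16)
  24÷4 = 6 each, +1 to first 0
Round 4: Briarlake=21 Dunmere=33 Elkhorn=21 Fernhollow=32 → close Fernhollow (overflow 20)
  32÷3 = 10 each, +1 to first 2
Round 5: Briarlake=32 Dunmere=44 Elkhorn=31 → close Dunmere (overflow 29)
  44÷2 = 22 each, +1 to first 0
Round 6: Briarlake=54 Elkhorn=53 → close Elkhorn (overflow 44)
  53÷1 = 53 each, +1 to first 0

Closure order: Ashgrove, Hollowpine, Ironridge, Fernhollow, Dunmere, Elkhorn
Last habitat: Briarlake with 107 animals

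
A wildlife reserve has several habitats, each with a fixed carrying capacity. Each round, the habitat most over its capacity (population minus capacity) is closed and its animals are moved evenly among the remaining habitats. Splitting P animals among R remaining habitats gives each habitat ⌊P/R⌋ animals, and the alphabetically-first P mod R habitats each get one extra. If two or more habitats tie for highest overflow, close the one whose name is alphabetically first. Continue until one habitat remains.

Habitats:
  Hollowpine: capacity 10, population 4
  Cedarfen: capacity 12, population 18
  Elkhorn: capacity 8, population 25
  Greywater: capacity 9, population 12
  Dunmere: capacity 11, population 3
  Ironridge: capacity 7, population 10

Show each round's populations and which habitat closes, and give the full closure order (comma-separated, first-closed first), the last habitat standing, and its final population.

Closure order: Elkhorn, Cedarfen, Greywater, Ironridge, Hollowpine
Last habitat: Dunmere with 72 animals

Round 1: Cedarfen=18 Dunmere=3 Elkhorn=25 Greywater=12 Hollowpine=4 Ironridge=10 → close Elkhorn (overflow 17)
  25÷5 = 5 each, +1 to first 0
Round 2: Cedarfen=23 Dunmere=8 Greywater=17 Hollowpine=9 Ironridge=15 → close Cedarfen (overflow 11)
  23÷4 = 5 each, +1 to first 3
Round 3: Dunmere=14 Greywater=23 Hollowpine=15 Ironridge=20 → close Greywater (overflow 14)
  23÷3 = 7 each, +1 to first 2
Round 4: Dunmere=22 Hollowpine=23 Ironridge=27 → close Ironridge (overflow 20)
  27÷2 = 13 each, +1 to first 1
Round 5: Dunmere=36 Hollowpine=36 → close Hollowpine (overflow 26)
  36÷1 = 36 each, +1 to first 0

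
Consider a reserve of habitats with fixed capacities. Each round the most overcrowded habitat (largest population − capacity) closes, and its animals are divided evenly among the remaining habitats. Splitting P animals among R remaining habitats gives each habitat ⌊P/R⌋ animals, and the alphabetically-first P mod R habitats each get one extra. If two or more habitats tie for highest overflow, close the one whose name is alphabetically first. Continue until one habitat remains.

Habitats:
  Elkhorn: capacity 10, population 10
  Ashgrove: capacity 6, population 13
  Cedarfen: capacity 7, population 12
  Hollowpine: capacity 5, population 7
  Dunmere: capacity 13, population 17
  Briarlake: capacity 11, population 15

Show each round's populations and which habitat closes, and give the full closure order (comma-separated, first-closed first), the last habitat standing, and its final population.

Closure order: Ashgrove, Cedarfen, Briarlake, Dunmere, Hollowpine
Last habitat: Elkhorn with 74 animals

Round 1: Ashgrove=13 Briarlake=15 Cedarfen=12 Dunmere=17 Elkhorn=10 Hollowpine=7 → close Ashgrove (overflow 7)
  13÷5 = 2 each, +1 to first 3
Round 2: Briarlake=18 Cedarfen=15 Dunmere=20 Elkhorn=12 Hollowpine=9 → close Cedarfen (overflow 8)
  15÷4 = 3 each, +1 to first 3
Round 3: Briarlake=22 Dunmere=24 Elkhorn=16 Hollowpine=12 → close Briarlake (overflow 11)
  22÷3 = 7 each, +1 to first 1
Round 4: Dunmere=32 Elkhorn=23 Hollowpine=19 → close Dunmere (overflow 19)
  32÷2 = 16 each, +1 to first 0
Round 5: Elkhorn=39 Hollowpine=35 → close Hollowpine (overflow 30)
  35÷1 = 35 each, +1 to first 0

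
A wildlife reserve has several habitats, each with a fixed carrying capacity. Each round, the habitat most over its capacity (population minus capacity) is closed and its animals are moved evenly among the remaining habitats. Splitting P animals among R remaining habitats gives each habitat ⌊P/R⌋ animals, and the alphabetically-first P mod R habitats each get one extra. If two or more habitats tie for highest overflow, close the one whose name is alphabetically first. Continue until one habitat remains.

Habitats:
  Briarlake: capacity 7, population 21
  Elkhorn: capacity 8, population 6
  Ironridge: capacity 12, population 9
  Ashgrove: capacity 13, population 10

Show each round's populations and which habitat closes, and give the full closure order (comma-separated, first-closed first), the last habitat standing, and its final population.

Round 1: Ashgrove=10 Briarlake=21 Elkhorn=6 Ironridge=9 → close Briarlake (overflow 14)
  21÷3 = 7 each, +1 to first 0
Round 2: Ashgrove=17 Elkhorn=13 Ironridge=16 → close Elkhorn (overflow 5)
  13÷2 = 6 each, +1 to first 1
Round 3: Ashgrove=24 Ironridge=22 → close Ashgrove (overflow 11)
  24÷1 = 24 each, +1 to first 0

Closure order: Briarlake, Elkhorn, Ashgrove
Last habitat: Ironridge with 46 animals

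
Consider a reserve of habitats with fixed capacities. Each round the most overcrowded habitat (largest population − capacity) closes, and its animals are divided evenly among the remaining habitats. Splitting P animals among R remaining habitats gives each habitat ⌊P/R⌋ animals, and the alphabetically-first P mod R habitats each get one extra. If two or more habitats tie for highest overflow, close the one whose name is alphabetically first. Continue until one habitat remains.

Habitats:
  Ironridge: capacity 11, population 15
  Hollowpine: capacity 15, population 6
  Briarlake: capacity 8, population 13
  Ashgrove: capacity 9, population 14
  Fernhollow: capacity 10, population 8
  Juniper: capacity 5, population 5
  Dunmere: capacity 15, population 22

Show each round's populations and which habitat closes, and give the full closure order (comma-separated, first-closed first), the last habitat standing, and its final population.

Closure order: Dunmere, Ashgrove, Briarlake, Ironridge, Fernhollow, Juniper
Last habitat: Hollowpine with 83 animals

Round 1: Ashgrove=14 Briarlake=13 Dunmere=22 Fernhollow=8 Hollowpine=6 Ironridge=15 Juniper=5 → close Dunmere (overflow 7)
  22÷6 = 3 each, +1 to first 4
Round 2: Ashgrove=18 Briarlake=17 Fernhollow=12 Hollowpine=10 Ironridge=18 Juniper=8 → close Ashgrove (overflow 9)
  18÷5 = 3 each, +1 to first 3
Round 3: Briarlake=21 Fernhollow=16 Hollowpine=14 Ironridge=21 Juniper=11 → close Briarlake (overflow 13)
  21÷4 = 5 each, +1 to first 1
Round 4: Fernhollow=22 Hollowpine=19 Ironridge=26 Juniper=16 → close Ironridge (overflow 15)
  26÷3 = 8 each, +1 to first 2
Round 5: Fernhollow=31 Hollowpine=28 Juniper=24 → close Fernhollow (overflow 21)
  31÷2 = 15 each, +1 to first 1
Round 6: Hollowpine=44 Juniper=39 → close Juniper (overflow 34)
  39÷1 = 39 each, +1 to first 0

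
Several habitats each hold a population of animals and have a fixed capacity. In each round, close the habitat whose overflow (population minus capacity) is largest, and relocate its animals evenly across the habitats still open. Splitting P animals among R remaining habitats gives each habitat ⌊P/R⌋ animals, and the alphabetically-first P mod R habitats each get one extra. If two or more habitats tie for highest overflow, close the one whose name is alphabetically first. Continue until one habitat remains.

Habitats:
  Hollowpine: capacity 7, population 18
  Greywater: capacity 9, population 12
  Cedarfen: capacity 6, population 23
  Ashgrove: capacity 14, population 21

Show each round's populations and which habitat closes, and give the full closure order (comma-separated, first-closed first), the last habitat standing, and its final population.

Round 1: Ashgrove=21 Cedarfen=23 Greywater=12 Hollowpine=18 → close Cedarfen (overflow 17)
  23÷3 = 7 each, +1 to first 2
Round 2: Ashgrove=29 Greywater=20 Hollowpine=25 → close Hollowpine (overflow 18)
  25÷2 = 12 each, +1 to first 1
Round 3: Ashgrove=42 Greywater=32 → close Ashgrove (overflow 28)
  42÷1 = 42 each, +1 to first 0

Closure order: Cedarfen, Hollowpine, Ashgrove
Last habitat: Greywater with 74 animals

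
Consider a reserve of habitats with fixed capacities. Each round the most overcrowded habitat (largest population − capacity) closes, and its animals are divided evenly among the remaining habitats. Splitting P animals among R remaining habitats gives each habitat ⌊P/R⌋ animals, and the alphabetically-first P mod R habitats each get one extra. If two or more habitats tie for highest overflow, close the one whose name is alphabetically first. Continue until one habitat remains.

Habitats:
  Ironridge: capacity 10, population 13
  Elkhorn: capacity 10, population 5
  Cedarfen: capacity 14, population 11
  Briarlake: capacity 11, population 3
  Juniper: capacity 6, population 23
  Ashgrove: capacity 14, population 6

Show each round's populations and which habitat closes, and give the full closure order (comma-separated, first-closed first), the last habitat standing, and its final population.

Closure order: Juniper, Ironridge, Cedarfen, Ashgrove, Briarlake
Last habitat: Elkhorn with 61 animals

Round 1: Ashgrove=6 Briarlake=3 Cedarfen=11 Elkhorn=5 Ironridge=13 Juniper=23 → close Juniper (overflow 17)
  23÷5 = 4 each, +1 to first 3
Round 2: Ashgrove=11 Briarlake=8 Cedarfen=16 Elkhorn=9 Ironridge=17 → close Ironridge (overflow 7)
  17÷4 = 4 each, +1 to first 1
Round 3: Ashgrove=16 Briarlake=12 Cedarfen=20 Elkhorn=13 → close Cedarfen (overflow 6)
  20÷3 = 6 each, +1 to first 2
Round 4: Ashgrove=23 Briarlake=19 Elkhorn=19 → close Ashgrove (overflow 9)
  23÷2 = 11 each, +1 to first 1
Round 5: Briarlake=31 Elkhorn=30 → close Briarlake (overflow 20)
  31÷1 = 31 each, +1 to first 0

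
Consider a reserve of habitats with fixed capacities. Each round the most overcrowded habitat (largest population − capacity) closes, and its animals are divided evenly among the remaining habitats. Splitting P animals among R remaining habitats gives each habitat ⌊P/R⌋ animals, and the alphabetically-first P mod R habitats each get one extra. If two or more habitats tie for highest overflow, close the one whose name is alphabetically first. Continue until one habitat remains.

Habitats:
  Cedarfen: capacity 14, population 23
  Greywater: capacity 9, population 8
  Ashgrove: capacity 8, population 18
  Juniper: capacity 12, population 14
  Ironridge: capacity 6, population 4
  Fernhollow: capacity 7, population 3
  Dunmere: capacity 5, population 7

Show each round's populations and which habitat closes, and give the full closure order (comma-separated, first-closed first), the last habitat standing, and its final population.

Round 1: Ashgrove=18 Cedarfen=23 Dunmere=7 Fernhollow=3 Greywater=8 Ironridge=4 Juniper=14 → close Ashgrove (overflow 10)
  18÷6 = 3 each, +1 to first 0
Round 2: Cedarfen=26 Dunmere=10 Fernhollow=6 Greywater=11 Ironridge=7 Juniper=17 → close Cedarfen (overflow 12)
  26÷5 = 5 each, +1 to first 1
Round 3: Dunmere=16 Fernhollow=11 Greywater=16 Ironridge=12 Juniper=22 → close Dunmere (overflow 11)
  16÷4 = 4 each, +1 to first 0
Round 4: Fernhollow=15 Greywater=20 Ironridge=16 Juniper=26 → close Juniper (overflow 14)
  26÷3 = 8 each, +1 to first 2
Round 5: Fernhollow=24 Greywater=29 Ironridge=24 → close Greywater (overflow 20)
  29÷2 = 14 each, +1 to first 1
Round 6: Fernhollow=39 Ironridge=38 → close Fernhollow (overflow 32)
  39÷1 = 39 each, +1 to first 0

Closure order: Ashgrove, Cedarfen, Dunmere, Juniper, Greywater, Fernhollow
Last habitat: Ironridge with 77 animals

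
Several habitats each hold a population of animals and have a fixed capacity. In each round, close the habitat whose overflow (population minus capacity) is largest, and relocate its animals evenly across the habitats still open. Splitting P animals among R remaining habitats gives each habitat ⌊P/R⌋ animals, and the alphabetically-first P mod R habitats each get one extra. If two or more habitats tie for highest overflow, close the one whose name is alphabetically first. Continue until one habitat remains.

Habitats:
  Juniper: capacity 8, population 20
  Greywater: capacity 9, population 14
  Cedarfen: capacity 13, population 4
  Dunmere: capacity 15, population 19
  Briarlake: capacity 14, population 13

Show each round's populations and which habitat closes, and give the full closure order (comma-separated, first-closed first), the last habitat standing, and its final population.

Round 1: Briarlake=13 Cedarfen=4 Dunmere=19 Greywater=14 Juniper=20 → close Juniper (overflow 12)
  20÷4 = 5 each, +1 to first 0
Round 2: Briarlake=18 Cedarfen=9 Dunmere=24 Greywater=19 → close Greywater (overflow 10)
  19÷3 = 6 each, +1 to first 1
Round 3: Briarlake=25 Cedarfen=15 Dunmere=30 → close Dunmere (overflow 15)
  30÷2 = 15 each, +1 to first 0
Round 4: Briarlake=40 Cedarfen=30 → close Briarlake (overflow 26)
  40÷1 = 40 each, +1 to first 0

Closure order: Juniper, Greywater, Dunmere, Briarlake
Last habitat: Cedarfen with 70 animals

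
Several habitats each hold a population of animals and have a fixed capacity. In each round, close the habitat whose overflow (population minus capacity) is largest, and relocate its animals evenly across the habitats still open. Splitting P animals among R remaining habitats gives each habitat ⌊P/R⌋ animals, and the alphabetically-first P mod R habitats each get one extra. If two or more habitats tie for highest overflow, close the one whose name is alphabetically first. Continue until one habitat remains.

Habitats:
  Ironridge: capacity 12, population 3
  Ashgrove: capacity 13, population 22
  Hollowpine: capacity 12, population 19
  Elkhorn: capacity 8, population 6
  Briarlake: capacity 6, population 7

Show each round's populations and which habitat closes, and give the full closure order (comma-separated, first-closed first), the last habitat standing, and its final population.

Round 1: Ashgrove=22 Briarlake=7 Elkhorn=6 Hollowpine=19 Ironridge=3 → close Ashgrove (overflow 9)
  22÷4 = 5 each, +1 to first 2
Round 2: Briarlake=13 Elkhorn=12 Hollowpine=24 Ironridge=8 → close Hollowpine (overflow 12)
  24÷3 = 8 each, +1 to first 0
Round 3: Briarlake=21 Elkhorn=20 Ironridge=16 → close Briarlake (overflow 15)
  21÷2 = 10 each, +1 to first 1
Round 4: Elkhorn=31 Ironridge=26 → close Elkhorn (overflow 23)
  31÷1 = 31 each, +1 to first 0

Closure order: Ashgrove, Hollowpine, Briarlake, Elkhorn
Last habitat: Ironridge with 57 animals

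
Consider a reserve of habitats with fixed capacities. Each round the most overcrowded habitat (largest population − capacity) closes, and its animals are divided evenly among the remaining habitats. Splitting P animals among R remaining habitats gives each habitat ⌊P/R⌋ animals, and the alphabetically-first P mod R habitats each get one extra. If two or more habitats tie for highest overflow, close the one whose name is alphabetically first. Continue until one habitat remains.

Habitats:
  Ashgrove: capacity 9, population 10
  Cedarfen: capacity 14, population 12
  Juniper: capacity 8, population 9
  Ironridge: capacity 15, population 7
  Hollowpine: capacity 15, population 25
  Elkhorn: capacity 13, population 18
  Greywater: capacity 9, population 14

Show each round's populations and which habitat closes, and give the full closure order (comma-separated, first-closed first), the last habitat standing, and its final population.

Closure order: Hollowpine, Elkhorn, Greywater, Ashgrove, Cedarfen, Juniper
Last habitat: Ironridge with 95 animals

Round 1: Ashgrove=10 Cedarfen=12 Elkhorn=18 Greywater=14 Hollowpine=25 Ironridge=7 Juniper=9 → close Hollowpine (overflow 10)
  25÷6 = 4 each, +1 to first 1
Round 2: Ashgrove=15 Cedarfen=16 Elkhorn=22 Greywater=18 Ironridge=11 Juniper=13 → close Elkhorn (overflow 9)
  22÷5 = 4 each, +1 to first 2
Round 3: Ashgrove=20 Cedarfen=21 Greywater=22 Ironridge=15 Juniper=17 → close Greywater (overflow 13)
  22÷4 = 5 each, +1 to first 2
Round 4: Ashgrove=26 Cedarfen=27 Ironridge=20 Juniper=22 → close Ashgrove (overflow 17)
  26÷3 = 8 each, +1 to first 2
Round 5: Cedarfen=36 Ironridge=29 Juniper=30 → close Cedarfen (overflow 22)
  36÷2 = 18 each, +1 to first 0
Round 6: Ironridge=47 Juniper=48 → close Juniper (overflow 40)
  48÷1 = 48 each, +1 to first 0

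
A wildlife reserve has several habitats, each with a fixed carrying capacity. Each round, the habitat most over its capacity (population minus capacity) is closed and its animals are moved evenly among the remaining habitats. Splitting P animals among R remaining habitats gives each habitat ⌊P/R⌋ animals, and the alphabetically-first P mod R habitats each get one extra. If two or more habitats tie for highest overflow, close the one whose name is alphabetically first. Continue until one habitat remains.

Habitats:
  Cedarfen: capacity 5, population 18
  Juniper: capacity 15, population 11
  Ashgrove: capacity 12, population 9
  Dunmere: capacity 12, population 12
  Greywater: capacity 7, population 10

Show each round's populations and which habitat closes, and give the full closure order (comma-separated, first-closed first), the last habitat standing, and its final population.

Round 1: Ashgrove=9 Cedarfen=18 Dunmere=12 Greywater=10 Juniper=11 → close Cedarfen (overflow 13)
  18÷4 = 4 each, +1 to first 2
Round 2: Ashgrove=14 Dunmere=17 Greywater=14 Juniper=15 → close Greywater (overflow 7)
  14÷3 = 4 each, +1 to first 2
Round 3: Ashgrove=19 Dunmere=22 Juniper=19 → close Dunmere (overflow 10)
  22÷2 = 11 each, +1 to first 0
Round 4: Ashgrove=30 Juniper=30 → close Ashgrove (overflow 18)
  30÷1 = 30 each, +1 to first 0

Closure order: Cedarfen, Greywater, Dunmere, Ashgrove
Last habitat: Juniper with 60 animals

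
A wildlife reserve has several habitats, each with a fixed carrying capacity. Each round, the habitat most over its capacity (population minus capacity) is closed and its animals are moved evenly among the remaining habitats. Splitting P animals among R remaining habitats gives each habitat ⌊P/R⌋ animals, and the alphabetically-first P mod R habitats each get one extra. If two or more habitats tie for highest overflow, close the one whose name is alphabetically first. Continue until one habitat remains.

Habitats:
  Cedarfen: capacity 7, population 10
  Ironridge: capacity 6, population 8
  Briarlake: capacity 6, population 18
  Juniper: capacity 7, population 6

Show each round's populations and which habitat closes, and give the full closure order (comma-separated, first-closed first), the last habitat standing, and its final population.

Closure order: Briarlake, Cedarfen, Ironridge
Last habitat: Juniper with 42 animals

Round 1: Briarlake=18 Cedarfen=10 Ironridge=8 Juniper=6 → close Briarlake (overflow 12)
  18÷3 = 6 each, +1 to first 0
Round 2: Cedarfen=16 Ironridge=14 Juniper=12 → close Cedarfen (overflow 9)
  16÷2 = 8 each, +1 to first 0
Round 3: Ironridge=22 Juniper=20 → close Ironridge (overflow 16)
  22÷1 = 22 each, +1 to first 0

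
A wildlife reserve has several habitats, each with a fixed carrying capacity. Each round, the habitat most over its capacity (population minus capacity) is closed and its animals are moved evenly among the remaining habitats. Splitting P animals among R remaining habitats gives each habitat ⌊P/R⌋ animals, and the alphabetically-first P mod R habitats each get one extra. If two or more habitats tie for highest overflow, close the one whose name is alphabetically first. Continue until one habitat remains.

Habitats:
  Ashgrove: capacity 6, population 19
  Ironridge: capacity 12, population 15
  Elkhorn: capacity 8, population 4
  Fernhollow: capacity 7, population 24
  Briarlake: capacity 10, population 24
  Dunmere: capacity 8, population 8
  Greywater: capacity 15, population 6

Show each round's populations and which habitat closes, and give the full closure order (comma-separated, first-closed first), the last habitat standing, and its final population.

Closure order: Fernhollow, Briarlake, Ashgrove, Ironridge, Dunmere, Elkhorn
Last habitat: Greywater with 100 animals

Round 1: Ashgrove=19 Briarlake=24 Dunmere=8 Elkhorn=4 Fernhollow=24 Greywater=6 Ironridge=15 → close Fernhollow (overflow 17)
  24÷6 = 4 each, +1 to first 0
Round 2: Ashgrove=23 Briarlake=28 Dunmere=12 Elkhorn=8 Greywater=10 Ironridge=19 → close Briarlake (overflow 18)
  28÷5 = 5 each, +1 to first 3
Round 3: Ashgrove=29 Dunmere=18 Elkhorn=14 Greywater=15 Ironridge=24 → close Ashgrove (overflow 23)
  29÷4 = 7 each, +1 to first 1
Round 4: Dunmere=26 Elkhorn=21 Greywater=22 Ironridge=31 → close Ironridge (overflow 19)
  31÷3 = 10 each, +1 to first 1
Round 5: Dunmere=37 Elkhorn=31 Greywater=32 → close Dunmere (overflow 29)
  37÷2 = 18 each, +1 to first 1
Round 6: Elkhorn=50 Greywater=50 → close Elkhorn (overflow 42)
  50÷1 = 50 each, +1 to first 0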